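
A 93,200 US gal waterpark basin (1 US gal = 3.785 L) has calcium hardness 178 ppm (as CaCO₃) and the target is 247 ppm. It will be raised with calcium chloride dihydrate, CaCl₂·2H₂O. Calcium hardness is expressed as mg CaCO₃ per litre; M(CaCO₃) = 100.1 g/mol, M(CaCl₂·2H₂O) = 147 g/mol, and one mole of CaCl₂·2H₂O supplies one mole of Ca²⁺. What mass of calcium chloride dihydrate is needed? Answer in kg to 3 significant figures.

Volume: 93,200 US gal × 3.785 L/gal = 352,762 L.
Hardness to add: (247 − 178) = 69 mg/L as CaCO₃ × 352,762 L = 24,340 g as CaCO₃.
Moles of Ca²⁺ (1 mol Ca²⁺ ≡ 1 mol CaCO₃): 24,340 / 100.1 g/mol = 243.2 mol.
Mass of CaCl₂·2H₂O: 243.2 × 147 = 35,740 g.

35.7 kg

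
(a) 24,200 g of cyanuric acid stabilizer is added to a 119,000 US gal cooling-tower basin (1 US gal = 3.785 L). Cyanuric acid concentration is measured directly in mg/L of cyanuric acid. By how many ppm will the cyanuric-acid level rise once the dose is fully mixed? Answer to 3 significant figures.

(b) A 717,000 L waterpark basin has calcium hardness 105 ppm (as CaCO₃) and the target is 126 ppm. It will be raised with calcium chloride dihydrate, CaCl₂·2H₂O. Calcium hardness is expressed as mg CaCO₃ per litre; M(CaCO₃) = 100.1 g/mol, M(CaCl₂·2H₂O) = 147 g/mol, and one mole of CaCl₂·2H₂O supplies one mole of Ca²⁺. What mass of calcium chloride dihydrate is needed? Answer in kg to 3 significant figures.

(a) Volume: 119,000 US gal × 3.785 L/gal = 450,415 L.
(a) Rise: 24,200 g / 450,415 L × 1000 = 53.73 mg/L.

(b) Hardness to add: (126 − 105) = 21 mg/L as CaCO₃ × 717,000 L = 15,060 g as CaCO₃.
(b) Moles of Ca²⁺ (1 mol Ca²⁺ ≡ 1 mol CaCO₃): 15,060 / 100.1 g/mol = 150.4 mol.
(b) Mass of CaCl₂·2H₂O: 150.4 × 147 = 22,110 g.

(a) 53.7 ppm; (b) 22.1 kg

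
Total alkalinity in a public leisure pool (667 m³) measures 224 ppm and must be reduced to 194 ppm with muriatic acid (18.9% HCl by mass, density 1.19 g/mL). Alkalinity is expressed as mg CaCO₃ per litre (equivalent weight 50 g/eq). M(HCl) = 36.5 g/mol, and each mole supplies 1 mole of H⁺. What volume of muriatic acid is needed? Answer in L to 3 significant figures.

64.9 L

Volume: 667 m³ = 667,000 L.
Alkalinity to neutralize: (224 − 194) = 30 mg/L as CaCO₃ × 667,000 L = 20,010 g as CaCO₃.
Equivalents of H⁺ required: 20,010 ÷ 50 g/eq = 400.2 eq = 400.2 mol HCl.
Mass of HCl: 400.2 × 36.5 = 14,610 g.
Mass of 18.9% solution: 14,610 / 0.189 = 77,290 g.
Volume: 77,290 g ÷ 1.19 g/mL = 64,950 mL.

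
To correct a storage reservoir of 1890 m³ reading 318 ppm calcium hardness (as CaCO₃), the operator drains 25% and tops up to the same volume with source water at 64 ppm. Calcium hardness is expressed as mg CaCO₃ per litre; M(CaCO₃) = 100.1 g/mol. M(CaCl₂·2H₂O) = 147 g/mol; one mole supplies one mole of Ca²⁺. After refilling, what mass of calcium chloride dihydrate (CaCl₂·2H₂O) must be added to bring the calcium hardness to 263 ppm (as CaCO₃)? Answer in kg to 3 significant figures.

23.6 kg

Volume: 1890 m³ = 1,890,000 L.
After draining 25% and refilling: 318 × 0.75 + 64 × 0.25 = 254.5 ppm.
Deficit to target: 263 − 254.5 = 8.5 mg/L.
As CaCO₃: 8.5 mg/L × 1,890,000 L = 16,060 g; ÷ 100.1 = 160.5 mol Ca²⁺.
Mass: 160.5 × 147 = 23,590 g.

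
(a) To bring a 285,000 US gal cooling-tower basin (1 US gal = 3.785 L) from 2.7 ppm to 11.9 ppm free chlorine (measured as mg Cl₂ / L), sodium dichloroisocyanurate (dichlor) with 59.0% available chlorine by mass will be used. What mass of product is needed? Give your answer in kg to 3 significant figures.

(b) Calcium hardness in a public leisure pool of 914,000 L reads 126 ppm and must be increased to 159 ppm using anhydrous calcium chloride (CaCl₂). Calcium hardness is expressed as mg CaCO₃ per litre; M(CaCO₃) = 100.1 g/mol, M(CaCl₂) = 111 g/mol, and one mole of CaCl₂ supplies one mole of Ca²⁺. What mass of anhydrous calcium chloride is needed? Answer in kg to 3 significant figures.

(a) Volume: 285,000 US gal × 3.785 L/gal = 1,078,725 L.
(a) Chlorine deficit: 11.9 − 2.7 = 9.2 ppm = 9.2 mg/L as Cl₂.
(a) Cl₂ equivalent needed: 9.2 mg/L × 1,078,725 L = 9,924,000 mg = 9924 g.
(a) Product at 59.0% available chlorine: 9924 / 0.59 = 16,820 g.

(b) Hardness to add: (159 − 126) = 33 mg/L as CaCO₃ × 914,000 L = 30,160 g as CaCO₃.
(b) Moles of Ca²⁺ (1 mol Ca²⁺ ≡ 1 mol CaCO₃): 30,160 / 100.1 g/mol = 301.3 mol.
(b) Mass of CaCl₂: 301.3 × 111 = 33,450 g.

(a) 16.8 kg; (b) 33.4 kg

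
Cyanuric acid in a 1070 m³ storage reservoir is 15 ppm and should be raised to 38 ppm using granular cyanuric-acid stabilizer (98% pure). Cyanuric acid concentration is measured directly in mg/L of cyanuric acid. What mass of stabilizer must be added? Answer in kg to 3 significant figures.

Volume: 1070 m³ = 1,070,000 L.
CYA to add: (38 − 15) = 23 mg/L × 1,070,000 L = 24,610 g cyanuric acid.
At 98% purity: 24,610 / 0.98 = 25,110 g product.

25.1 kg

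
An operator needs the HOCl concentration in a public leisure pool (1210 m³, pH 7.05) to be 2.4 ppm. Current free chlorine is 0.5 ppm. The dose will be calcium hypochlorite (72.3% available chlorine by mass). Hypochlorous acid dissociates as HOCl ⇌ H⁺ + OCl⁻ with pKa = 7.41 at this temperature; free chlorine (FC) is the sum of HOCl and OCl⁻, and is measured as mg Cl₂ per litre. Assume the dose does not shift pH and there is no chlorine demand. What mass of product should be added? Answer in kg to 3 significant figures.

Volume: 1210 m³ = 1,210,000 L.
[OCl⁻]/[HOCl] = 10^(pH − pKa) = 10^(7.05 − 7.41) = 0.4365; fraction as HOCl = 1/(1 + 0.4365) = 0.6961.
Free chlorine required for 2.4 ppm HOCl: 2.4 / 0.6961 = 3.448 ppm.
FC to add: 3.448 − 0.5 = 2.948 mg/L as Cl₂.
Cl₂ equivalent: 2.948 mg/L × 1,210,000 L = 3567 g.
Product at 72.3% available Cl: 3567 / 0.723 = 4933 g.

4.93 kg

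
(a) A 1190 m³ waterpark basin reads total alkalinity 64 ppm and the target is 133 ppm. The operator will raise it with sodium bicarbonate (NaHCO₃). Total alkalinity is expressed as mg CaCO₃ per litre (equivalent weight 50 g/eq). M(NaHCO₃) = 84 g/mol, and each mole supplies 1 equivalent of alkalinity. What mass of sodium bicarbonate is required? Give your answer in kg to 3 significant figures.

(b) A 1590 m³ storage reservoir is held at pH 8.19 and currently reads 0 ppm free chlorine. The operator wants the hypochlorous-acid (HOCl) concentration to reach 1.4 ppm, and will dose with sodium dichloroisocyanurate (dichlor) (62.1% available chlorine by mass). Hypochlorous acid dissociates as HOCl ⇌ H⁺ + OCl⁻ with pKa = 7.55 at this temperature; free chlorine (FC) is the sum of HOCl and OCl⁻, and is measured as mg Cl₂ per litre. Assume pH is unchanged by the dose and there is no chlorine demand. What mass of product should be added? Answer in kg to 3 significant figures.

(a) Volume: 1190 m³ = 1,190,000 L.
(a) Alkalinity to add: (133 − 64) = 69 mg/L as CaCO₃ × 1,190,000 L = 82,110 g as CaCO₃.
(a) Equivalents: 82,110 g ÷ 50 g/eq = 1642 eq.
(a) NaHCO₃ supplies 1 eq per mole → 1642 mol.
(a) Mass: 1642 mol × 84 g/mol = 137,900 g.

(b) Volume: 1590 m³ = 1,590,000 L.
(b) [OCl⁻]/[HOCl] = 10^(pH − pKa) = 10^(8.19 − 7.55) = 4.365; fraction as HOCl = 1/(1 + 4.365) = 0.1864.
(b) Free chlorine required for 1.4 ppm HOCl: 1.4 / 0.1864 = 7.511 ppm.
(b) FC to add: 7.511 − 0 = 7.511 mg/L as Cl₂.
(b) Cl₂ equivalent: 7.511 mg/L × 1,590,000 L = 11,940 g.
(b) Product at 62.1% available Cl: 11,940 / 0.621 = 19,230 g.

(a) 138 kg; (b) 19.2 kg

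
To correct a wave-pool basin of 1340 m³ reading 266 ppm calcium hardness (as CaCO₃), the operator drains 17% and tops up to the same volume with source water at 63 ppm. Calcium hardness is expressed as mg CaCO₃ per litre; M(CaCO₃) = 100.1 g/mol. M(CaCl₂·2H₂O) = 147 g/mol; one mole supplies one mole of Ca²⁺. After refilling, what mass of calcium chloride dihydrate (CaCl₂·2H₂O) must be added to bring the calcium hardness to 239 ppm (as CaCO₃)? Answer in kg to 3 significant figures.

14.8 kg

Volume: 1340 m³ = 1,340,000 L.
After draining 17% and refilling: 266 × 0.83 + 63 × 0.17 = 231.49 ppm.
Deficit to target: 239 − 231.49 = 7.51 mg/L.
As CaCO₃: 7.51 mg/L × 1,340,000 L = 10,060 g; ÷ 100.1 = 100.5 mol Ca²⁺.
Mass: 100.5 × 147 = 14,780 g.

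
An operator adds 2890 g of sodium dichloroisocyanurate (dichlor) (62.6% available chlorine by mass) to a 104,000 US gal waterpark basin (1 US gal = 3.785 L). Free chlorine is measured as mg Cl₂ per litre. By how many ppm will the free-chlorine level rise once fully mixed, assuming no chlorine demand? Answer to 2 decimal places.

Volume: 104,000 US gal × 3.785 L/gal = 393,640 L.
Available chlorine delivered: 2890 g × 0.626 = 1809 g as Cl₂.
Concentration rise: 1809 g / 393,640 L = 4.596 mg/L = 4.60 ppm.

4.60 ppm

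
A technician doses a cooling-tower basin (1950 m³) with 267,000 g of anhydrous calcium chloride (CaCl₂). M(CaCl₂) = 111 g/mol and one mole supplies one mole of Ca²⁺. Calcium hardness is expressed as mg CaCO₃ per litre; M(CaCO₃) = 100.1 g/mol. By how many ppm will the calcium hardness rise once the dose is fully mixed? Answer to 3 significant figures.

123 ppm

Volume: 1950 m³ = 1,950,000 L.
Moles of Ca²⁺: 267,000 g ÷ 111 g/mol = 2405 mol.
As CaCO₃: 2405 mol × 100.1 g/mol = 240,800 g.
Rise: 240,800 g / 1,950,000 L × 1000 = 123.5 mg/L.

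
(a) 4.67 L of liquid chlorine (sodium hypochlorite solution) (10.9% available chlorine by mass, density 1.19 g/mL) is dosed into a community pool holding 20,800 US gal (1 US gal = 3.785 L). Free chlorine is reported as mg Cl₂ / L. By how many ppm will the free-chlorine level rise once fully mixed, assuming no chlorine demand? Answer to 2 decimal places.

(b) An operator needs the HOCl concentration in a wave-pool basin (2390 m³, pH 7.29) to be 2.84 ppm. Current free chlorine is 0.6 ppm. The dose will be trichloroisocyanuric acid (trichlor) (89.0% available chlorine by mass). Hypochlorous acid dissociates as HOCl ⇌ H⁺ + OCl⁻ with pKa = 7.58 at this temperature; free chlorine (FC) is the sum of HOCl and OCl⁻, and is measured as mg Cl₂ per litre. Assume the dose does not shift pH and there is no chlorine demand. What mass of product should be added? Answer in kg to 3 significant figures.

(a) Volume: 20,800 US gal × 3.785 L/gal = 78,728 L.
(a) Mass of solution: 4.67 L × 1000 mL/L × 1.19 g/mL = 5557 g.
(a) Available chlorine delivered: 5557 g × 0.109 = 605.7 g as Cl₂.
(a) Concentration rise: 605.7 g / 78,728 L = 7.694 mg/L = 7.69 ppm.

(b) Volume: 2390 m³ = 2,390,000 L.
(b) [OCl⁻]/[HOCl] = 10^(pH − pKa) = 10^(7.29 − 7.58) = 0.5129; fraction as HOCl = 1/(1 + 0.5129) = 0.661.
(b) Free chlorine required for 2.84 ppm HOCl: 2.84 / 0.661 = 4.297 ppm.
(b) FC to add: 4.297 − 0.6 = 3.697 mg/L as Cl₂.
(b) Cl₂ equivalent: 3.697 mg/L × 2,390,000 L = 8835 g.
(b) Product at 89.0% available Cl: 8835 / 0.89 = 9927 g.

(a) 7.69 ppm; (b) 9.93 kg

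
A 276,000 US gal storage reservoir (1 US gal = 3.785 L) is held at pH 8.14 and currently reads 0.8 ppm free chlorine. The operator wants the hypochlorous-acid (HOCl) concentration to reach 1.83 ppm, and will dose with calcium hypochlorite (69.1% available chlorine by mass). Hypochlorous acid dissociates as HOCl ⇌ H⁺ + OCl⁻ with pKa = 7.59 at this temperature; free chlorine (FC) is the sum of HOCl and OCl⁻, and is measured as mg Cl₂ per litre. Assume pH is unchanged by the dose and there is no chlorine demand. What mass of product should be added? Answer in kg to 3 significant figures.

11.4 kg

Volume: 276,000 US gal × 3.785 L/gal = 1,044,660 L.
[OCl⁻]/[HOCl] = 10^(pH − pKa) = 10^(8.14 − 7.59) = 3.548; fraction as HOCl = 1/(1 + 3.548) = 0.2199.
Free chlorine required for 1.83 ppm HOCl: 1.83 / 0.2199 = 8.323 ppm.
FC to add: 8.323 − 0.8 = 7.523 mg/L as Cl₂.
Cl₂ equivalent: 7.523 mg/L × 1,044,660 L = 7859 g.
Product at 69.1% available Cl: 7859 / 0.691 = 11,370 g.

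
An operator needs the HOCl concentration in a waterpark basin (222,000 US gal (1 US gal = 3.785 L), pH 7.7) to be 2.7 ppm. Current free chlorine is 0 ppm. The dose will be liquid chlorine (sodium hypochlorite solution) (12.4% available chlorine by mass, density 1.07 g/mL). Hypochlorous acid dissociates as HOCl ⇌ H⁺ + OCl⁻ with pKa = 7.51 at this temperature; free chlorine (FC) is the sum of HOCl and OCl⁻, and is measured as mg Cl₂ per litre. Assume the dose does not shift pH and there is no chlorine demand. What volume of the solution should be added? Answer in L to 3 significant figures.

43.6 L

Volume: 222,000 US gal × 3.785 L/gal = 840,270 L.
[OCl⁻]/[HOCl] = 10^(pH − pKa) = 10^(7.7 − 7.51) = 1.549; fraction as HOCl = 1/(1 + 1.549) = 0.3923.
Free chlorine required for 2.7 ppm HOCl: 2.7 / 0.3923 = 6.882 ppm.
FC to add: 6.882 − 0 = 6.882 mg/L as Cl₂.
Cl₂ equivalent: 6.882 mg/L × 840,270 L = 5783 g.
Product at 12.4% available Cl: 5783 / 0.124 = 46,630 g.
Volume: 46,630 g ÷ 1.07 g/mL = 43,580 mL.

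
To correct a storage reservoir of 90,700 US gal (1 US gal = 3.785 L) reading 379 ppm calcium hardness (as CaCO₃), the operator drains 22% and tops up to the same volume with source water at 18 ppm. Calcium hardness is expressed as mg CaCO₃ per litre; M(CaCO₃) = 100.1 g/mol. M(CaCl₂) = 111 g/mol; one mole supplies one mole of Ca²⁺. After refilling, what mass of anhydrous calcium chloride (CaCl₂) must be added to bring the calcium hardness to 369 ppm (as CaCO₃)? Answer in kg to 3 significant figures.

26.4 kg

Volume: 90,700 US gal × 3.785 L/gal = 343,300 L.
After draining 22% and refilling: 379 × 0.78 + 18 × 0.22 = 299.58 ppm.
Deficit to target: 369 − 299.58 = 69.42 mg/L.
As CaCO₃: 69.42 mg/L × 343,300 L = 23,830 g; ÷ 100.1 = 238.1 mol Ca²⁺.
Mass: 238.1 × 111 = 26,430 g.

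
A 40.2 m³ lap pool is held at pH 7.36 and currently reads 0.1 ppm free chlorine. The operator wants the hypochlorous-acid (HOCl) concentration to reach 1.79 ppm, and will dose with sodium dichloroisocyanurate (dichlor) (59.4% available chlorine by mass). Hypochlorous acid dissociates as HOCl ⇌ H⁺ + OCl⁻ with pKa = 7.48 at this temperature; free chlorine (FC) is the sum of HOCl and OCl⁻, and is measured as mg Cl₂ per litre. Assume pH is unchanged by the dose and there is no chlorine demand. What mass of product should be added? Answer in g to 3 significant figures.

206 g

Volume: 40.2 m³ = 40,200 L.
[OCl⁻]/[HOCl] = 10^(pH − pKa) = 10^(7.36 − 7.48) = 0.7586; fraction as HOCl = 1/(1 + 0.7586) = 0.5686.
Free chlorine required for 1.79 ppm HOCl: 1.79 / 0.5686 = 3.148 ppm.
FC to add: 3.148 − 0.1 = 3.048 mg/L as Cl₂.
Cl₂ equivalent: 3.048 mg/L × 40,200 L = 122.5 g.
Product at 59.4% available Cl: 122.5 / 0.594 = 206.3 g.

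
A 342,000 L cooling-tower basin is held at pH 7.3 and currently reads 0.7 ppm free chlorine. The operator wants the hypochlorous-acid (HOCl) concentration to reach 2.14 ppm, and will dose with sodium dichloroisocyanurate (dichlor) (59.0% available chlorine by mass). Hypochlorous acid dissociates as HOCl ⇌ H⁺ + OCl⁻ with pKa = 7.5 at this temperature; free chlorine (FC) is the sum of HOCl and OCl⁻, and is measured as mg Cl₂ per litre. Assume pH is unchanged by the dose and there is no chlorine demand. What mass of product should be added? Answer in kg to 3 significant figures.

1.62 kg

[OCl⁻]/[HOCl] = 10^(pH − pKa) = 10^(7.3 − 7.5) = 0.631; fraction as HOCl = 1/(1 + 0.631) = 0.6131.
Free chlorine required for 2.14 ppm HOCl: 2.14 / 0.6131 = 3.49 ppm.
FC to add: 3.49 − 0.7 = 2.79 mg/L as Cl₂.
Cl₂ equivalent: 2.79 mg/L × 342,000 L = 954.3 g.
Product at 59.0% available Cl: 954.3 / 0.59 = 1617 g.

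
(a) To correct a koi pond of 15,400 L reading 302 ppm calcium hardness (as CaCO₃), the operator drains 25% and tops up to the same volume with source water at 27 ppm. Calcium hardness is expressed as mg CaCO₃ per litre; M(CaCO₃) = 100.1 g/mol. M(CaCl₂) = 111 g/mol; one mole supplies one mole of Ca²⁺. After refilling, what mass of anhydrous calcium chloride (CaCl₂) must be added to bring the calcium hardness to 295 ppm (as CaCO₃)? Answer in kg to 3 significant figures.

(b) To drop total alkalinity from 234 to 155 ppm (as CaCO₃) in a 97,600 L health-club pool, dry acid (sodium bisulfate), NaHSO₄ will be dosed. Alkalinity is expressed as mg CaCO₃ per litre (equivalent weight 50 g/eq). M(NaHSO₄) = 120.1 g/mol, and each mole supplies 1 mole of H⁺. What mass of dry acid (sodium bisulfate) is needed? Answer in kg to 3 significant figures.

(a) 1.05 kg; (b) 18.5 kg

(a) After draining 25% and refilling: 302 × 0.75 + 27 × 0.25 = 233.25 ppm.
(a) Deficit to target: 295 − 233.25 = 61.75 mg/L.
(a) As CaCO₃: 61.75 mg/L × 15,400 L = 951 g; ÷ 100.1 = 9.5 mol Ca²⁺.
(a) Mass: 9.5 × 111 = 1055 g.

(b) Alkalinity to neutralize: (234 − 155) = 79 mg/L as CaCO₃ × 97,600 L = 7710 g as CaCO₃.
(b) Equivalents of H⁺ required: 7710 ÷ 50 g/eq = 154.2 eq = 154.2 mol NaHSO₄.
(b) Mass of NaHSO₄: 154.2 × 120.1 = 18,520 g.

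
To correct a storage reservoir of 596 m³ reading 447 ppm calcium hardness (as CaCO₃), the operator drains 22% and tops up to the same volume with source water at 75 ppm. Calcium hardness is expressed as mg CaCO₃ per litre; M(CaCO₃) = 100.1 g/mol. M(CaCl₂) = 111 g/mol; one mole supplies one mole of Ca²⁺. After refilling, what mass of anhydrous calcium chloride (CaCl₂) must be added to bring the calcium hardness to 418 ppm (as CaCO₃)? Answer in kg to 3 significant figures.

34.9 kg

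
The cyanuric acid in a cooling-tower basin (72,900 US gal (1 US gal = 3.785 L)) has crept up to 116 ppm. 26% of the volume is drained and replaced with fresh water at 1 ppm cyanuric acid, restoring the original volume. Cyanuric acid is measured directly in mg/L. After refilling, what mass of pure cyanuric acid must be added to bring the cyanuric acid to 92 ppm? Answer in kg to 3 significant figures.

Volume: 72,900 US gal × 3.785 L/gal = 275,926 L.
After draining 26% and refilling: 116 × 0.74 + 1 × 0.26 = 86.1 ppm.
Deficit to target: 92 − 86.1 = 5.9 mg/L.
Mass: 5.9 mg/L × 275,926 L = 1628 g cyanuric acid.

1.63 kg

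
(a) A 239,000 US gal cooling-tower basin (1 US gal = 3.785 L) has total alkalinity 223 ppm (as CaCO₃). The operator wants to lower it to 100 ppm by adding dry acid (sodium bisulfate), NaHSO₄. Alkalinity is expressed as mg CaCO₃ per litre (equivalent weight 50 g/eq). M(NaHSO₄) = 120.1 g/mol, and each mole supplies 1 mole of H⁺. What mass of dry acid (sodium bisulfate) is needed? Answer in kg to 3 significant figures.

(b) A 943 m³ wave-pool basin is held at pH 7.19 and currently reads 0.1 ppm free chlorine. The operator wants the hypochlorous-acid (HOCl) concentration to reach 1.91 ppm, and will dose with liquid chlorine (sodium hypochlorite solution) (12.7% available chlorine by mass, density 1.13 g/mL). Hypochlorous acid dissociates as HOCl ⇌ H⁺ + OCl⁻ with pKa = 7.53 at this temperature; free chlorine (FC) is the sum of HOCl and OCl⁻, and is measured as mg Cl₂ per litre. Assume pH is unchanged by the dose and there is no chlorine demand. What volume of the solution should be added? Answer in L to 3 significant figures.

(a) Volume: 239,000 US gal × 3.785 L/gal = 904,615 L.
(a) Alkalinity to neutralize: (223 − 100) = 123 mg/L as CaCO₃ × 904,615 L = 111,300 g as CaCO₃.
(a) Equivalents of H⁺ required: 111,300 ÷ 50 g/eq = 2225 eq = 2225 mol NaHSO₄.
(a) Mass of NaHSO₄: 2225 × 120.1 = 267,300 g.

(b) Volume: 943 m³ = 943,000 L.
(b) [OCl⁻]/[HOCl] = 10^(pH − pKa) = 10^(7.19 − 7.53) = 0.4571; fraction as HOCl = 1/(1 + 0.4571) = 0.6863.
(b) Free chlorine required for 1.91 ppm HOCl: 1.91 / 0.6863 = 2.783 ppm.
(b) FC to add: 2.783 − 0.1 = 2.683 mg/L as Cl₂.
(b) Cl₂ equivalent: 2.683 mg/L × 943,000 L = 2530 g.
(b) Product at 12.7% available Cl: 2530 / 0.127 = 19,920 g.
(b) Volume: 19,920 g ÷ 1.13 g/mL = 17,630 mL.

(a) 267 kg; (b) 17.6 L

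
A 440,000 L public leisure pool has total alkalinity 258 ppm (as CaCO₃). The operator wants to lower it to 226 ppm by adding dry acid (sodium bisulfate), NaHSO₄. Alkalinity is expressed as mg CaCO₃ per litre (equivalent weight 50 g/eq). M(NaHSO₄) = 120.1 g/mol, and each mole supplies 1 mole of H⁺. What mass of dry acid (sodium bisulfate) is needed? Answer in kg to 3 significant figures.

Alkalinity to neutralize: (258 − 226) = 32 mg/L as CaCO₃ × 440,000 L = 14,080 g as CaCO₃.
Equivalents of H⁺ required: 14,080 ÷ 50 g/eq = 281.6 eq = 281.6 mol NaHSO₄.
Mass of NaHSO₄: 281.6 × 120.1 = 33,820 g.

33.8 kg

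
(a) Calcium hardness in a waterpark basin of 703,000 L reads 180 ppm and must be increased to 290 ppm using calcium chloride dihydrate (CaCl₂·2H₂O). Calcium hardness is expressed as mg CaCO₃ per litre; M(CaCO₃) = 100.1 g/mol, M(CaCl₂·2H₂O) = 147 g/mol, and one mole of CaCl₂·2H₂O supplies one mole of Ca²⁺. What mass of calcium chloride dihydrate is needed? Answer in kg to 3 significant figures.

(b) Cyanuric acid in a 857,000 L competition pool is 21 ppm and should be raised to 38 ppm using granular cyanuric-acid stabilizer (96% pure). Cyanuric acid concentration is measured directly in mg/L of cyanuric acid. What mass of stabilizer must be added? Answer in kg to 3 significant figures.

(a) Hardness to add: (290 − 180) = 110 mg/L as CaCO₃ × 703,000 L = 77,330 g as CaCO₃.
(a) Moles of Ca²⁺ (1 mol Ca²⁺ ≡ 1 mol CaCO₃): 77,330 / 100.1 g/mol = 772.5 mol.
(a) Mass of CaCl₂·2H₂O: 772.5 × 147 = 113,600 g.

(b) CYA to add: (38 − 21) = 17 mg/L × 857,000 L = 14,570 g cyanuric acid.
(b) At 96% purity: 14,570 / 0.96 = 15,180 g product.

(a) 114 kg; (b) 15.2 kg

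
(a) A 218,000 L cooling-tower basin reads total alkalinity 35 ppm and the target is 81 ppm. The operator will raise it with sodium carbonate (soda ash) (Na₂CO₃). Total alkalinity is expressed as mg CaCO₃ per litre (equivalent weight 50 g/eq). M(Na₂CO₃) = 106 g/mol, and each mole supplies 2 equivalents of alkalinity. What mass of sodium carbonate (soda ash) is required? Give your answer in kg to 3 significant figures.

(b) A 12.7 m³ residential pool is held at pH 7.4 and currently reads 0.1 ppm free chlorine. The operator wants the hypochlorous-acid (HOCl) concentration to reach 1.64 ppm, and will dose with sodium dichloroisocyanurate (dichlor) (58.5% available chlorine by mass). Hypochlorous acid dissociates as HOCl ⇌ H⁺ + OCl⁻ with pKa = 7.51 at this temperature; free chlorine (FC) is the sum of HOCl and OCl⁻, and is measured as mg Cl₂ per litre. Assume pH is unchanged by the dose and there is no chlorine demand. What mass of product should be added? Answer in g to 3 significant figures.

(a) 10.6 kg; (b) 61.1 g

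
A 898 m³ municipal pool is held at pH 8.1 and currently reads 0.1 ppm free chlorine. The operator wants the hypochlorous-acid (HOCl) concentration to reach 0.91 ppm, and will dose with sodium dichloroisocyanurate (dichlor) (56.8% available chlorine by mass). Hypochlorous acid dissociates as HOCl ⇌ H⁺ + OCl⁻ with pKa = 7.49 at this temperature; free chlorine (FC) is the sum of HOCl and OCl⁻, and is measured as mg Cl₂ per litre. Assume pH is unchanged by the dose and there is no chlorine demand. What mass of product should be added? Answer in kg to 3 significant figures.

Volume: 898 m³ = 898,000 L.
[OCl⁻]/[HOCl] = 10^(pH − pKa) = 10^(8.1 − 7.49) = 4.074; fraction as HOCl = 1/(1 + 4.074) = 0.1971.
Free chlorine required for 0.91 ppm HOCl: 0.91 / 0.1971 = 4.617 ppm.
FC to add: 4.617 − 0.1 = 4.517 mg/L as Cl₂.
Cl₂ equivalent: 4.517 mg/L × 898,000 L = 4056 g.
Product at 56.8% available Cl: 4056 / 0.568 = 7142 g.

7.14 kg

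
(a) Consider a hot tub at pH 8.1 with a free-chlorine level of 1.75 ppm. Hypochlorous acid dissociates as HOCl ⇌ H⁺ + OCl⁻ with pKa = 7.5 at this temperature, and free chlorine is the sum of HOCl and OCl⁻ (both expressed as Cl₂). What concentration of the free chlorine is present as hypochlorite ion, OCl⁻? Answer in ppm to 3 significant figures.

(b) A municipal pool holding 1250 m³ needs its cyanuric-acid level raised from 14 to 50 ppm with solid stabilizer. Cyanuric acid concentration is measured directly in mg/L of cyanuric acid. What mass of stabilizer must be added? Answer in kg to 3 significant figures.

(a) 1.40 ppm; (b) 45.0 kg

(a) [OCl⁻]/[HOCl] = 10^(pH − pKa) = 10^(8.1 − 7.5) = 10^0.60 = 3.981.
(a) Fraction as HOCl = 1 / (1 + 3.981) = 0.2008.
(a) OCl⁻ = (1 − 0.2008) × 1.75 ppm = 1.399 ppm.

(b) Volume: 1250 m³ = 1,250,000 L.
(b) CYA to add: (50 − 14) = 36 mg/L × 1,250,000 L = 45,000 g cyanuric acid.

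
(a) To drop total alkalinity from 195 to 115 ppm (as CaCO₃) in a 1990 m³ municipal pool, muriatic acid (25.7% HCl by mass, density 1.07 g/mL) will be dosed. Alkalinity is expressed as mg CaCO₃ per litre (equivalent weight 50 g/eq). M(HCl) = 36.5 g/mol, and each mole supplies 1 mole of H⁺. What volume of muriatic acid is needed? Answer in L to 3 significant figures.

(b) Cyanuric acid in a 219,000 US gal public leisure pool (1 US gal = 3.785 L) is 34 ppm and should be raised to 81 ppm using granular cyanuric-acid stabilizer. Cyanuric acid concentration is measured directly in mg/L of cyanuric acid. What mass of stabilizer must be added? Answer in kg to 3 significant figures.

(a) Volume: 1990 m³ = 1,990,000 L.
(a) Alkalinity to neutralize: (195 − 115) = 80 mg/L as CaCO₃ × 1,990,000 L = 159,200 g as CaCO₃.
(a) Equivalents of H⁺ required: 159,200 ÷ 50 g/eq = 3184 eq = 3184 mol HCl.
(a) Mass of HCl: 3184 × 36.5 = 116,200 g.
(a) Mass of 25.7% solution: 116,200 / 0.257 = 452,200 g.
(a) Volume: 452,200 g ÷ 1.07 g/mL = 422,600 mL.

(b) Volume: 219,000 US gal × 3.785 L/gal = 828,915 L.
(b) CYA to add: (81 − 34) = 47 mg/L × 828,915 L = 38,960 g cyanuric acid.

(a) 423 L; (b) 39.0 kg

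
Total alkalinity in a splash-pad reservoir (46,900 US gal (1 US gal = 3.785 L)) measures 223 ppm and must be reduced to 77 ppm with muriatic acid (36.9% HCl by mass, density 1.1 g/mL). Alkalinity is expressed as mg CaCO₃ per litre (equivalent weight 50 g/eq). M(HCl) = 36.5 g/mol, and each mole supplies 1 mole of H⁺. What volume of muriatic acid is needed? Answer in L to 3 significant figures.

Volume: 46,900 US gal × 3.785 L/gal = 177,516 L.
Alkalinity to neutralize: (223 − 77) = 146 mg/L as CaCO₃ × 177,516 L = 25,920 g as CaCO₃.
Equivalents of H⁺ required: 25,920 ÷ 50 g/eq = 518.3 eq = 518.3 mol HCl.
Mass of HCl: 518.3 × 36.5 = 18,920 g.
Mass of 36.9% solution: 18,920 / 0.369 = 51,270 g.
Volume: 51,270 g ÷ 1.1 g/mL = 46,610 mL.

46.6 L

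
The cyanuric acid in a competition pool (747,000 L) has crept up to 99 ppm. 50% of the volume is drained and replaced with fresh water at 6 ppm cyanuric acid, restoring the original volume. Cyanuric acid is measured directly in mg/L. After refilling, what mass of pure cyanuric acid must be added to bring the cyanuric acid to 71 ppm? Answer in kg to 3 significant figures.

13.8 kg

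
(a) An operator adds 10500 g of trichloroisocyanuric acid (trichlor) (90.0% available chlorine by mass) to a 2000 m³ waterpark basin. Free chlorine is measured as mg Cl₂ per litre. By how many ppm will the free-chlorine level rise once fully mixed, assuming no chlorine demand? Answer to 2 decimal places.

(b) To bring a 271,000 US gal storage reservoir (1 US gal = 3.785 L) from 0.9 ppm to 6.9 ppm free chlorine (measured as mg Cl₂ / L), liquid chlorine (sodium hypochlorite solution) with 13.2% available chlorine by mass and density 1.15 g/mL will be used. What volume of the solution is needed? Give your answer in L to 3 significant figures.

(a) 4.72 ppm; (b) 40.5 L

(a) Volume: 2000 m³ = 2,000,000 L.
(a) Available chlorine delivered: 10,500 g × 0.9 = 9450 g as Cl₂.
(a) Concentration rise: 9450 g / 2,000,000 L = 4.725 mg/L = 4.72 ppm.

(b) Volume: 271,000 US gal × 3.785 L/gal = 1,025,735 L.
(b) Chlorine deficit: 6.9 − 0.9 = 6 ppm = 6 mg/L as Cl₂.
(b) Cl₂ equivalent needed: 6 mg/L × 1,025,735 L = 6,154,000 mg = 6154 g.
(b) Product at 13.2% available chlorine: 6154 / 0.132 = 46,620 g.
(b) Volume at density 1.15 g/mL: 46,620 g ÷ 1.15 g/mL = 40,540 mL.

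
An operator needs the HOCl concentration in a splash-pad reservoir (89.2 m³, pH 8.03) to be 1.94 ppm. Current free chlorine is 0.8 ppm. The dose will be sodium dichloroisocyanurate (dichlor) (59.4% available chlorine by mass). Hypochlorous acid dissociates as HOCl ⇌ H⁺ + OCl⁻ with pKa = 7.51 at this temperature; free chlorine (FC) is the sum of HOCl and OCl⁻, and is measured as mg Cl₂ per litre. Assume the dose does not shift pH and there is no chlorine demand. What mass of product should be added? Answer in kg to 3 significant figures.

1.14 kg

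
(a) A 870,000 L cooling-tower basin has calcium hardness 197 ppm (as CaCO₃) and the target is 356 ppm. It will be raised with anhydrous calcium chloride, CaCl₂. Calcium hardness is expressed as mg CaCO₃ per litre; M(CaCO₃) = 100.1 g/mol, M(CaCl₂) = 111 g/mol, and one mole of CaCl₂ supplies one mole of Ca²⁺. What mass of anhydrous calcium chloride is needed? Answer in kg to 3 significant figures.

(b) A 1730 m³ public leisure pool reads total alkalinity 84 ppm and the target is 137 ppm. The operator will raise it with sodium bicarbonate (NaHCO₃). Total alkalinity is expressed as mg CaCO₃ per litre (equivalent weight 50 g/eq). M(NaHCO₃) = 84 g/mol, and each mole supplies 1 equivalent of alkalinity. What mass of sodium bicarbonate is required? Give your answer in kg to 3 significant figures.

(a) Hardness to add: (356 − 197) = 159 mg/L as CaCO₃ × 870,000 L = 138,300 g as CaCO₃.
(a) Moles of Ca²⁺ (1 mol Ca²⁺ ≡ 1 mol CaCO₃): 138,300 / 100.1 g/mol = 1382 mol.
(a) Mass of CaCl₂: 1382 × 111 = 153,400 g.

(b) Volume: 1730 m³ = 1,730,000 L.
(b) Alkalinity to add: (137 − 84) = 53 mg/L as CaCO₃ × 1,730,000 L = 91,690 g as CaCO₃.
(b) Equivalents: 91,690 g ÷ 50 g/eq = 1834 eq.
(b) NaHCO₃ supplies 1 eq per mole → 1834 mol.
(b) Mass: 1834 mol × 84 g/mol = 154,000 g.

(a) 153 kg; (b) 154 kg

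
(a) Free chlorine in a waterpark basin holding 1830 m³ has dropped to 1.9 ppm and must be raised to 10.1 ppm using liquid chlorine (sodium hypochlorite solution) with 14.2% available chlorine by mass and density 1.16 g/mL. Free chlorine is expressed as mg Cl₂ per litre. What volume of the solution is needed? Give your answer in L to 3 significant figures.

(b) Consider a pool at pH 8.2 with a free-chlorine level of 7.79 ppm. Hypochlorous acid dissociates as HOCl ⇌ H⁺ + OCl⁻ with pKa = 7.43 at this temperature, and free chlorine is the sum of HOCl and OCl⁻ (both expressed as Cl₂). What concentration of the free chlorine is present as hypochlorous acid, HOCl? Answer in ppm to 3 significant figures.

(a) 91.1 L; (b) 1.13 ppm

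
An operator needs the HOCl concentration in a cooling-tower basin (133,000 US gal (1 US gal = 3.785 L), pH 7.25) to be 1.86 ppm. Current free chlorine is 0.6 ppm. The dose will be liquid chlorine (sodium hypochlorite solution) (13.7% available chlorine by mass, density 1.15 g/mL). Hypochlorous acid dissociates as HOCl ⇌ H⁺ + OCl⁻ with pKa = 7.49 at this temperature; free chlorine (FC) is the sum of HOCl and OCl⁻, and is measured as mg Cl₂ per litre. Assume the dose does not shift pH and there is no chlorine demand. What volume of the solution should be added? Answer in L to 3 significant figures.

7.45 L

Volume: 133,000 US gal × 3.785 L/gal = 503,405 L.
[OCl⁻]/[HOCl] = 10^(pH − pKa) = 10^(7.25 − 7.49) = 0.5754; fraction as HOCl = 1/(1 + 0.5754) = 0.6347.
Free chlorine required for 1.86 ppm HOCl: 1.86 / 0.6347 = 2.93 ppm.
FC to add: 2.93 − 0.6 = 2.33 mg/L as Cl₂.
Cl₂ equivalent: 2.33 mg/L × 503,405 L = 1173 g.
Product at 13.7% available Cl: 1173 / 0.137 = 8563 g.
Volume: 8563 g ÷ 1.15 g/mL = 7446 mL.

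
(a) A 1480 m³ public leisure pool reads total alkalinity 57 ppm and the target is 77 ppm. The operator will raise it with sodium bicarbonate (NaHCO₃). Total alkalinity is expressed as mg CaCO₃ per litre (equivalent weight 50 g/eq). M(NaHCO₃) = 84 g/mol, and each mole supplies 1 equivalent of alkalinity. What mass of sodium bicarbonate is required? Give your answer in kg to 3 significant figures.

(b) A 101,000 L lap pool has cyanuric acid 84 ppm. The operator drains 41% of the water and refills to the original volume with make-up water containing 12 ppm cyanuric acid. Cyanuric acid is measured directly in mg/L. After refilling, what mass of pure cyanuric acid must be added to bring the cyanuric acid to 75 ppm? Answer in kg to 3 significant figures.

(a) Volume: 1480 m³ = 1,480,000 L.
(a) Alkalinity to add: (77 − 57) = 20 mg/L as CaCO₃ × 1,480,000 L = 29,600 g as CaCO₃.
(a) Equivalents: 29,600 g ÷ 50 g/eq = 592 eq.
(a) NaHCO₃ supplies 1 eq per mole → 592 mol.
(a) Mass: 592 mol × 84 g/mol = 49,730 g.

(b) After draining 41% and refilling: 84 × 0.59 + 12 × 0.41 = 54.48 ppm.
(b) Deficit to target: 75 − 54.48 = 20.52 mg/L.
(b) Mass: 20.52 mg/L × 101,000 L = 2073 g cyanuric acid.

(a) 49.7 kg; (b) 2.07 kg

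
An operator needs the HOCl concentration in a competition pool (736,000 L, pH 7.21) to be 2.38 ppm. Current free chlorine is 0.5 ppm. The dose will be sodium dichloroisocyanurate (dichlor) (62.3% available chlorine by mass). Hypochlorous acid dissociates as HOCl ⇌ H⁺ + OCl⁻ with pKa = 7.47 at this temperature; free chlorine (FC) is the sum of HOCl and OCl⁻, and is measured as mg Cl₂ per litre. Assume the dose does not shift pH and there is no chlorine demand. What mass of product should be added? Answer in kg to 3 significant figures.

[OCl⁻]/[HOCl] = 10^(pH − pKa) = 10^(7.21 − 7.47) = 0.5495; fraction as HOCl = 1/(1 + 0.5495) = 0.6454.
Free chlorine required for 2.38 ppm HOCl: 2.38 / 0.6454 = 3.688 ppm.
FC to add: 3.688 − 0.5 = 3.188 mg/L as Cl₂.
Cl₂ equivalent: 3.188 mg/L × 736,000 L = 2346 g.
Product at 62.3% available Cl: 2346 / 0.623 = 3766 g.

3.77 kg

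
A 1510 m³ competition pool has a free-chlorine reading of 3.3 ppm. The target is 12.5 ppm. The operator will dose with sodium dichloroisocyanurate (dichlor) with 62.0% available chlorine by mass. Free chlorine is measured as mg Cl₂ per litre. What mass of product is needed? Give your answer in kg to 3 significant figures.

22.4 kg

Volume: 1510 m³ = 1,510,000 L.
Chlorine deficit: 12.5 − 3.3 = 9.2 ppm = 9.2 mg/L as Cl₂.
Cl₂ equivalent needed: 9.2 mg/L × 1,510,000 L = 13,890,000 mg = 13,890 g.
Product at 62.0% available chlorine: 13,890 / 0.62 = 22,410 g.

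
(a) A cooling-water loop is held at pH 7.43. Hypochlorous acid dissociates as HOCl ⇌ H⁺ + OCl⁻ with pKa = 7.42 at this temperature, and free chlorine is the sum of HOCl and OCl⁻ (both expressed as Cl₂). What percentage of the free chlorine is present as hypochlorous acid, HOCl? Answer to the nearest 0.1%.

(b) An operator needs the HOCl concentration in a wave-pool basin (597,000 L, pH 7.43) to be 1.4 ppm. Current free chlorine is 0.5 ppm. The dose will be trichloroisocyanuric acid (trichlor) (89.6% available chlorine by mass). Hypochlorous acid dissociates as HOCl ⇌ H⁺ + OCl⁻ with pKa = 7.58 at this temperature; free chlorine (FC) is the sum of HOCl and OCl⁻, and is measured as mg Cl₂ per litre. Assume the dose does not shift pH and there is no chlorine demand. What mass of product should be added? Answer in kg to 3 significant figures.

(a) 49.4%; (b) 1.26 kg

(a) [OCl⁻]/[HOCl] = 10^(pH − pKa) = 10^(7.43 − 7.42) = 10^0.01 = 1.023.
(a) Fraction as HOCl = 1 / (1 + 1.023) = 0.4942.

(b) [OCl⁻]/[HOCl] = 10^(pH − pKa) = 10^(7.43 − 7.58) = 0.7079; fraction as HOCl = 1/(1 + 0.7079) = 0.5855.
(b) Free chlorine required for 1.4 ppm HOCl: 1.4 / 0.5855 = 2.391 ppm.
(b) FC to add: 2.391 − 0.5 = 1.891 mg/L as Cl₂.
(b) Cl₂ equivalent: 1.891 mg/L × 597,000 L = 1129 g.
(b) Product at 89.6% available Cl: 1129 / 0.896 = 1260 g.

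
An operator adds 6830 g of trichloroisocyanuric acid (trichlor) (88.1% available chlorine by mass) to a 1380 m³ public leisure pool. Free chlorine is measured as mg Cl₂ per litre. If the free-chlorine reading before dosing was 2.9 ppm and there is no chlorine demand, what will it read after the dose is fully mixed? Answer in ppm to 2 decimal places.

Volume: 1380 m³ = 1,380,000 L.
Available chlorine delivered: 6830 g × 0.881 = 6017 g as Cl₂.
Concentration rise: 6017 g / 1,380,000 L = 4.36 mg/L = 4.36 ppm.
Final FC: 2.9 + 4.36 = 7.26 ppm.

7.26 ppm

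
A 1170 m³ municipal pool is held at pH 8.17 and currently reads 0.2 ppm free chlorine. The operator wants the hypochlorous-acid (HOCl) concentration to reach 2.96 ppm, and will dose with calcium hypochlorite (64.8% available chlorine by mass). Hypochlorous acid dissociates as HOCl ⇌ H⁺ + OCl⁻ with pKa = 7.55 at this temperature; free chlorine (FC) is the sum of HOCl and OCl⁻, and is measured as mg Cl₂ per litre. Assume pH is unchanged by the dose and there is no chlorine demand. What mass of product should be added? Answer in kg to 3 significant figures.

27.3 kg

Volume: 1170 m³ = 1,170,000 L.
[OCl⁻]/[HOCl] = 10^(pH − pKa) = 10^(8.17 − 7.55) = 4.169; fraction as HOCl = 1/(1 + 4.169) = 0.1935.
Free chlorine required for 2.96 ppm HOCl: 2.96 / 0.1935 = 15.3 ppm.
FC to add: 15.3 − 0.2 = 15.1 mg/L as Cl₂.
Cl₂ equivalent: 15.1 mg/L × 1,170,000 L = 17,670 g.
Product at 64.8% available Cl: 17,670 / 0.648 = 27,260 g.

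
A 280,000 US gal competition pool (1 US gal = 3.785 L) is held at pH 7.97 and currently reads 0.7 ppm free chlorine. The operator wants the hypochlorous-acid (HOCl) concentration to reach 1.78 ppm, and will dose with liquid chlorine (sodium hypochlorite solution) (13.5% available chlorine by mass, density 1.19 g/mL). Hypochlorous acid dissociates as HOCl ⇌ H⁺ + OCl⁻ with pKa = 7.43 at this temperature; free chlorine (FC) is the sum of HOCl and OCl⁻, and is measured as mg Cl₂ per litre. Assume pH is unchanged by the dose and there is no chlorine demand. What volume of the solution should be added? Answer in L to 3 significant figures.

47.8 L

Volume: 280,000 US gal × 3.785 L/gal = 1,059,800 L.
[OCl⁻]/[HOCl] = 10^(pH − pKa) = 10^(7.97 − 7.43) = 3.467; fraction as HOCl = 1/(1 + 3.467) = 0.2238.
Free chlorine required for 1.78 ppm HOCl: 1.78 / 0.2238 = 7.952 ppm.
FC to add: 7.952 − 0.7 = 7.252 mg/L as Cl₂.
Cl₂ equivalent: 7.252 mg/L × 1,059,800 L = 7686 g.
Product at 13.5% available Cl: 7686 / 0.135 = 56,930 g.
Volume: 56,930 g ÷ 1.19 g/mL = 47,840 mL.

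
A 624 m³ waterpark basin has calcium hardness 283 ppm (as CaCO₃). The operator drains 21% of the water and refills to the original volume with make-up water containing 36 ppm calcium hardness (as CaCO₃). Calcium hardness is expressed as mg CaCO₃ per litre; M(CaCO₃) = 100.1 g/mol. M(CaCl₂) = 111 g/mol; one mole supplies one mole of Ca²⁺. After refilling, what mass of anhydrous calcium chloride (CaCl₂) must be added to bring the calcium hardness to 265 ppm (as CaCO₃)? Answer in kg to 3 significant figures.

Volume: 624 m³ = 624,000 L.
After draining 21% and refilling: 283 × 0.79 + 36 × 0.21 = 231.13 ppm.
Deficit to target: 265 − 231.13 = 33.87 mg/L.
As CaCO₃: 33.87 mg/L × 624,000 L = 21,130 g; ÷ 100.1 = 211.1 mol Ca²⁺.
Mass: 211.1 × 111 = 23,440 g.

23.4 kg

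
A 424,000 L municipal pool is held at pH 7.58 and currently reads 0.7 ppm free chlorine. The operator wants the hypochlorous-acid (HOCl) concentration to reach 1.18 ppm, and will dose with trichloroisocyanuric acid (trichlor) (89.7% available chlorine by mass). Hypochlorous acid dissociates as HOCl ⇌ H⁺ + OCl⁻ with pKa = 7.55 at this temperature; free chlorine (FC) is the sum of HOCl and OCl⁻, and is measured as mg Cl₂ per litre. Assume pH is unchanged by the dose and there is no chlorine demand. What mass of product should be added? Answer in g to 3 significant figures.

825 g

[OCl⁻]/[HOCl] = 10^(pH − pKa) = 10^(7.58 − 7.55) = 1.072; fraction as HOCl = 1/(1 + 1.072) = 0.4827.
Free chlorine required for 1.18 ppm HOCl: 1.18 / 0.4827 = 2.444 ppm.
FC to add: 2.444 − 0.7 = 1.744 mg/L as Cl₂.
Cl₂ equivalent: 1.744 mg/L × 424,000 L = 739.6 g.
Product at 89.7% available Cl: 739.6 / 0.897 = 824.6 g.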